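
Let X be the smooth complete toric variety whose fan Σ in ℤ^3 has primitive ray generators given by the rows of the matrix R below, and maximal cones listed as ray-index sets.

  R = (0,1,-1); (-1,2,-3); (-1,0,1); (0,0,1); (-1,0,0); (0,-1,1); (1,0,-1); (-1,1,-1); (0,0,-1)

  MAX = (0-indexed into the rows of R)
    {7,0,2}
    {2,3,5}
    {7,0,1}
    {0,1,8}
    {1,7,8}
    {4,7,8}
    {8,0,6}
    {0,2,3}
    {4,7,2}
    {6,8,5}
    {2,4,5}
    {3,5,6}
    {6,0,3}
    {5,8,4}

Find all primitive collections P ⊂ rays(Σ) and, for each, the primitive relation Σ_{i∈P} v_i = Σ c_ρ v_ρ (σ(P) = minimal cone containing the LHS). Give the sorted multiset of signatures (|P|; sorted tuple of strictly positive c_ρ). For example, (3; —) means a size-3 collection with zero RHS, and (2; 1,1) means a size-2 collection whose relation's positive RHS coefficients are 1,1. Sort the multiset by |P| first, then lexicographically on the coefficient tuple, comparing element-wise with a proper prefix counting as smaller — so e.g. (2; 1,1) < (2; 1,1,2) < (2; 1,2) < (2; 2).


16 minimal non-faces of Δ(Σ) (on 9 rays):

  • {0,5}:  v_{0} + v_{5} = 0  ⇒ sig = (2; —)
  • {2,6}:  v_{2} + v_{6} = 0  ⇒ sig = (2; —)
  • {3,8}:  v_{3} + v_{8} = 0  ⇒ sig = (2; —)
  • {0,4}:  v_{0} + v_{4} = v_{7}  ⇒ sig = (2; 1)
  • {2,8}:  v_{2} + v_{8} = v_{4}  ⇒ sig = (2; 1)
  • {3,4}:  v_{3} + v_{4} = v_{2}  ⇒ sig = (2; 1)
  • {4,6}:  v_{4} + v_{6} = v_{8}  ⇒ sig = (2; 1)
  • {5,7}:  v_{5} + v_{7} = v_{4}  ⇒ sig = (2; 1)
  • {1,3}:  v_{1} + v_{3} = v_{0} + v_{7}  ⇒ sig = (2; 1,1)
  • {1,5}:  v_{1} + v_{5} = v_{7} + v_{8}  ⇒ sig = (2; 1,1)
  • {3,7}:  v_{3} + v_{7} = v_{0} + v_{2}  ⇒ sig = (2; 1,1)
  • {6,7}:  v_{6} + v_{7} = v_{0} + v_{8}  ⇒ sig = (2; 1,1)
  • {1,4}:  v_{1} + v_{4} = 2·v_{7} + v_{8}  ⇒ sig = (2; 1,2)
  • {1,2}:  v_{1} + v_{2} = 2·v_{7}  ⇒ sig = (2; 2)
  • {1,6}:  v_{1} + v_{6} = 2·v_{0} + 2·v_{8}  ⇒ sig = (2; 2,2)
  • {0,7,8}:  v_{0} + v_{7} + v_{8} = v_{1}  ⇒ sig = (3; 1)

so the primitive-relation signature multiset is
    |P|=2: 15 collections, coeffs (), (), (), (1), (1), (1), (1), (1), (1,1), (1,1), (1,1), (1,1), (1,2), (2), (2,2)
    |P|=3: 1 collection, coeffs (1)


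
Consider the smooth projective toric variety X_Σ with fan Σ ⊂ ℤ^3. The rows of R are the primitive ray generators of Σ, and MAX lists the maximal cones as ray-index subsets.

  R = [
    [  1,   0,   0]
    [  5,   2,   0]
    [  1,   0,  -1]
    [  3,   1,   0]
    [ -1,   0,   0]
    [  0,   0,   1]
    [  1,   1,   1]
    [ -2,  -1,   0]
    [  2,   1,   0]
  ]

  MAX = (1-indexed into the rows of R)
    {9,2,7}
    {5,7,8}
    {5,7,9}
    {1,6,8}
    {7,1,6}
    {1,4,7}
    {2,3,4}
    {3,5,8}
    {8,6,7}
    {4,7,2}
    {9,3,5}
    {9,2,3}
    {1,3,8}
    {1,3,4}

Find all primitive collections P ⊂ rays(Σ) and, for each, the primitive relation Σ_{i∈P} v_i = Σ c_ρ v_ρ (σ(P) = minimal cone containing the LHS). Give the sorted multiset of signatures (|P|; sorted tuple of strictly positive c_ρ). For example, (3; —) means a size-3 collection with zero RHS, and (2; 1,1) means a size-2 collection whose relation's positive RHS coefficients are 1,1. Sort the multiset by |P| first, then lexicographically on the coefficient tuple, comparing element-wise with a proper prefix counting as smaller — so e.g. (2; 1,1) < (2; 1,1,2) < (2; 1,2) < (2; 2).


Minimal non-faces — 16 found among 9 rays, 14 max cones:

  • {1,5}:  v_{1} + v_{5} = 0 ; sig = (2; —)
  • {8,9}:  v_{8} + v_{9} = 0 ; sig = (2; —)
  • {1,9}:  v_{1} + v_{9} = v_{4} ; sig = (2; 1)
  • {2,8}:  v_{2} + v_{8} = v_{4} ; sig = (2; 1)
  • {3,6}:  v_{3} + v_{6} = v_{1} ; sig = (2; 1)
  • {3,7}:  v_{3} + v_{7} = v_{9} ; sig = (2; 1)
  • {4,5}:  v_{4} + v_{5} = v_{9} ; sig = (2; 1)
  • {4,8}:  v_{4} + v_{8} = v_{1} ; sig = (2; 1)
  • {4,9}:  v_{4} + v_{9} = v_{2} ; sig = (2; 1)
  • {5,6}:  v_{5} + v_{6} = v_{7} + v_{8} ; sig = (2; 1,1)
  • {6,9}:  v_{6} + v_{9} = v_{1} + v_{7} ; sig = (2; 1,1)
  • {2,6}:  v_{2} + v_{6} = v_{1} + v_{4} + v_{7} ; sig = (2; 1,1,1)
  • {4,6}:  v_{4} + v_{6} = 2·v_{1} + v_{7} ; sig = (2; 1,2)
  • {1,2}:  v_{1} + v_{2} = 2·v_{4} ; sig = (2; 2)
  • {2,5}:  v_{2} + v_{5} = 2·v_{9} ; sig = (2; 2)
  • {1,7,8}:  v_{1} + v_{7} + v_{8} = v_{6} ; sig = (3; 1)

so the primitive-relation signature multiset is
{ (2; —) ×2,  (2; 1) ×7,  (2; 1,1) ×2,  (2; 1,1,1),  (2; 1,2),  (2; 2) ×2,  (3; 1) }


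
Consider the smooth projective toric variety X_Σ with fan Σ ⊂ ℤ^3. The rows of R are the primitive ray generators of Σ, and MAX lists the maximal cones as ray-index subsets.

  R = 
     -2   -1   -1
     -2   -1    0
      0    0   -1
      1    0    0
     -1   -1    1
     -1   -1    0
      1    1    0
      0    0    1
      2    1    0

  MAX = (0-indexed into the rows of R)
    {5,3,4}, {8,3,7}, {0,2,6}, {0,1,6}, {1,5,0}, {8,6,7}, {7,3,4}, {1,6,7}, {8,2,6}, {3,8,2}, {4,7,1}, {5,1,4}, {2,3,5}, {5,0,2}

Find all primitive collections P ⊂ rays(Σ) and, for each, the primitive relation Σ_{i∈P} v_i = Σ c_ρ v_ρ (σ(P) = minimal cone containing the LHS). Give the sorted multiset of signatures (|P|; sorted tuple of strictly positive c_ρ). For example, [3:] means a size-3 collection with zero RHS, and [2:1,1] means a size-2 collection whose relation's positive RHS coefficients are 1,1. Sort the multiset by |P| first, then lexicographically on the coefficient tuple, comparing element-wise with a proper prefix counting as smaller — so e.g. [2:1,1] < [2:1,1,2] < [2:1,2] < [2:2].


15 collections generate NE(X_Σ); each relation:

  • {1,8}:  v_{1} + v_{8} = 0  ⇒ sig = [2:]
  • {2,7}:  v_{2} + v_{7} = 0  ⇒ sig = [2:]
  • {5,6}:  v_{5} + v_{6} = 0  ⇒ sig = [2:]
  • {0,7}:  v_{0} + v_{7} = v_{1}  ⇒ sig = [2:1]
  • {0,8}:  v_{0} + v_{8} = v_{2}  ⇒ sig = [2:1]
  • {1,2}:  v_{1} + v_{2} = v_{0}  ⇒ sig = [2:1]
  • {1,3}:  v_{1} + v_{3} = v_{5}  ⇒ sig = [2:1]
  • {2,4}:  v_{2} + v_{4} = v_{5}  ⇒ sig = [2:1]
  • {3,6}:  v_{3} + v_{6} = v_{8}  ⇒ sig = [2:1]
  • {4,6}:  v_{4} + v_{6} = v_{7}  ⇒ sig = [2:1]
  • {5,7}:  v_{5} + v_{7} = v_{4}  ⇒ sig = [2:1]
  • {5,8}:  v_{5} + v_{8} = v_{3}  ⇒ sig = [2:1]
  • {0,3}:  v_{0} + v_{3} = v_{2} + v_{5}  ⇒ sig = [2:1,1]
  • {0,4}:  v_{0} + v_{4} = v_{1} + v_{5}  ⇒ sig = [2:1,1]
  • {4,8}:  v_{4} + v_{8} = v_{3} + v_{7}  ⇒ sig = [2:1,1]

Hence PRS(X_Σ) =
    |P|=2: 15 collections, coeffs (), (), (), (1), (1), (1), (1), (1), (1), (1), (1), (1), (1,1), (1,1), (1,1)


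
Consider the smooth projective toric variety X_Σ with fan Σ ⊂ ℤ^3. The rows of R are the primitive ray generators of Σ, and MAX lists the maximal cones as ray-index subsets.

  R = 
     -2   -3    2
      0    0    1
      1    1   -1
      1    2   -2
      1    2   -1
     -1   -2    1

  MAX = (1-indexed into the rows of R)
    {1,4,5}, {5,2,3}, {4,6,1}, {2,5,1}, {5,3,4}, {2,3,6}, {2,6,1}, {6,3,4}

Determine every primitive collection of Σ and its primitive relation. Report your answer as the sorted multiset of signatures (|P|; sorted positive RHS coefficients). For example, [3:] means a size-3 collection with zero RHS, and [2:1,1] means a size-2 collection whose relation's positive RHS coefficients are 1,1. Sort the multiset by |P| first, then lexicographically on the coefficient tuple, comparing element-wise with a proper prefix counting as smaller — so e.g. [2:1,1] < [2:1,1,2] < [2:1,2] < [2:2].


3 minimal non-faces of Δ(Σ) (on 6 rays):

  {5,6}:  v_{5} + v_{6} = 0 ; sig = [2:]
  {1,3}:  v_{1} + v_{3} = v_{6} ; sig = [2:1]
  {2,4}:  v_{2} + v_{4} = v_{5} ; sig = [2:1]

Sorted signature multiset PRS(X):
    [2:]
    [2:1]
    [2:1]


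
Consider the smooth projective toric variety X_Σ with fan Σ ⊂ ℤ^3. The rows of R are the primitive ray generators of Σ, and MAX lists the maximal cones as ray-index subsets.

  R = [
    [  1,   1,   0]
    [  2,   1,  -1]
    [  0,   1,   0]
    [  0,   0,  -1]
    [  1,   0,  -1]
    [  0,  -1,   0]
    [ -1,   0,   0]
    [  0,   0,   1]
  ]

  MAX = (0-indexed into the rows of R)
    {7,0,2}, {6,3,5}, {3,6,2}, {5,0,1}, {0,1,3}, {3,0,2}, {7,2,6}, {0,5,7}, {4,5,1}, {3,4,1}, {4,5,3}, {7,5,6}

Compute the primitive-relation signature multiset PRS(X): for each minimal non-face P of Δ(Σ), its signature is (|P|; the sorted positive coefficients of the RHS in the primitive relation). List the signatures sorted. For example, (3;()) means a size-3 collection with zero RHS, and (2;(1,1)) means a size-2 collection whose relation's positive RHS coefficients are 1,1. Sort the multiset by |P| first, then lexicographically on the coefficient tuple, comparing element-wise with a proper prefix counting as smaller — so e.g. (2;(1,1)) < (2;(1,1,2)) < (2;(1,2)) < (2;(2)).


12 collections generate NE(X_Σ); each relation:

  {2,5}:  v_{2} + v_{5} = 0 — sig = (2;())
  {3,7}:  v_{3} + v_{7} = 0 — sig = (2;())
  {0,4}:  v_{0} + v_{4} = v_{1} — sig = (2;(1))
  {0,6}:  v_{0} + v_{6} = v_{2} — sig = (2;(1))
  {4,6}:  v_{4} + v_{6} = v_{3} — sig = (2;(1))
  {1,6}:  v_{1} + v_{6} = v_{0} + v_{3} — sig = (2;(1,1))
  {2,4}:  v_{2} + v_{4} = v_{0} + v_{3} — sig = (2;(1,1))
  {4,7}:  v_{4} + v_{7} = v_{0} + v_{5} — sig = (2;(1,1))
  {1,2}:  v_{1} + v_{2} = 2·v_{0} + v_{3} — sig = (2;(1,2))
  {1,7}:  v_{1} + v_{7} = 2·v_{0} + v_{5} — sig = (2;(1,2))
  {0,3,5}:  v_{0} + v_{3} + v_{5} = v_{4} — sig = (3;(1))
  {1,3,5}:  v_{1} + v_{3} + v_{5} = 2·v_{4} — sig = (3;(2))

Sorted signature multiset PRS(X):
{ (2;()) ×2,  (2;(1)) ×3,  (2;(1,1)) ×3,  (2;(1,2)) ×2,  (3;(1)),  (3;(2)) }


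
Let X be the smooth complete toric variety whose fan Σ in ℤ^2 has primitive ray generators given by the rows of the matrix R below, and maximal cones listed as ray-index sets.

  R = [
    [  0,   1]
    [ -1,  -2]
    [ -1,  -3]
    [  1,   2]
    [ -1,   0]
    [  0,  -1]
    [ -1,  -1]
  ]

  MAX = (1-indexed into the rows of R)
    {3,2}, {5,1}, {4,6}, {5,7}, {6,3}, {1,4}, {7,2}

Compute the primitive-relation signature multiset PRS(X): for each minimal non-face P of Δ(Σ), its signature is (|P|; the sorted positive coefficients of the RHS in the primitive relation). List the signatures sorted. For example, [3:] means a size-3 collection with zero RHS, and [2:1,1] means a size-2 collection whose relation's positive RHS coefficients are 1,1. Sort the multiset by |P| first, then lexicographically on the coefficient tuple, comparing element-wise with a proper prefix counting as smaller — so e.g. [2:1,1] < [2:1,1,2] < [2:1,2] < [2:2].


14 collections generate NE(X_Σ); each relation:

  P = {1,6}:  v_{1} + v_{6} = 0  ⇒ sig = [2:]
  P = {2,4}:  v_{2} + v_{4} = 0  ⇒ sig = [2:]
  P = {1,2}:  v_{1} + v_{2} = v_{7}  ⇒ sig = [2:1]
  P = {1,3}:  v_{1} + v_{3} = v_{2}  ⇒ sig = [2:1]
  P = {1,7}:  v_{1} + v_{7} = v_{5}  ⇒ sig = [2:1]
  P = {2,6}:  v_{2} + v_{6} = v_{3}  ⇒ sig = [2:1]
  P = {3,4}:  v_{3} + v_{4} = v_{6}  ⇒ sig = [2:1]
  P = {4,7}:  v_{4} + v_{7} = v_{1}  ⇒ sig = [2:1]
  P = {5,6}:  v_{5} + v_{6} = v_{7}  ⇒ sig = [2:1]
  P = {6,7}:  v_{6} + v_{7} = v_{2}  ⇒ sig = [2:1]
  P = {3,5}:  v_{3} + v_{5} = v_{2} + v_{7}  ⇒ sig = [2:1,1]
  P = {2,5}:  v_{2} + v_{5} = 2·v_{7}  ⇒ sig = [2:2]
  P = {3,7}:  v_{3} + v_{7} = 2·v_{2}  ⇒ sig = [2:2]
  P = {4,5}:  v_{4} + v_{5} = 2·v_{1}  ⇒ sig = [2:2]

Sorted signature multiset PRS(X):
    |P|=2: 14 collections, coeffs (), (), (1), (1), (1), (1), (1), (1), (1), (1), (1,1), (2), (2), (2)


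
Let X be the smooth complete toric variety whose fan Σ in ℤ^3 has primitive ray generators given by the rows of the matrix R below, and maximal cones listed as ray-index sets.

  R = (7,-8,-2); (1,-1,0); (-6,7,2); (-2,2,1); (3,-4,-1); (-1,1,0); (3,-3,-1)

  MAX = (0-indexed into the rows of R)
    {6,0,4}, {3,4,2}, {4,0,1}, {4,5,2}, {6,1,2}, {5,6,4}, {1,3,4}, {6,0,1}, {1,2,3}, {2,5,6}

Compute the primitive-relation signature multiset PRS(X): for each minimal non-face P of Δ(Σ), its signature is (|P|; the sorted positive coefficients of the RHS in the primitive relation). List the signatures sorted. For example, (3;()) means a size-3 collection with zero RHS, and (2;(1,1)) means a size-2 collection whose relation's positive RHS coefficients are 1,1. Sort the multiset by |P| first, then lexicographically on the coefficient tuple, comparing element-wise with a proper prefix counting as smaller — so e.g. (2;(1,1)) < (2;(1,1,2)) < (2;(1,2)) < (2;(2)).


Primitive collections (9):

  • {1,5}:  v_{1} + v_{5} = 0  so sig = (2;())
  • {0,2}:  v_{0} + v_{2} = v_{1}  so sig = (2;(1))
  • {3,6}:  v_{3} + v_{6} = v_{1}  so sig = (2;(1))
  • {0,5}:  v_{0} + v_{5} = v_{4} + v_{6}  so sig = (2;(1,1))
  • {3,5}:  v_{3} + v_{5} = v_{2} + v_{4}  so sig = (2;(1,1))
  • {0,3}:  v_{0} + v_{3} = 2·v_{1} + v_{4}  so sig = (2;(1,2))
  • {2,4,6}:  v_{2} + v_{4} + v_{6} = 0  so sig = (3;())
  • {1,2,4}:  v_{1} + v_{2} + v_{4} = v_{3}  so sig = (3;(1))
  • {1,4,6}:  v_{1} + v_{4} + v_{6} = v_{0}  so sig = (3;(1))

so the primitive-relation signature multiset is
{ (2;()),  (2;(1)) ×2,  (2;(1,1)) ×2,  (2;(1,2)),  (3;()),  (3;(1)) ×2 }


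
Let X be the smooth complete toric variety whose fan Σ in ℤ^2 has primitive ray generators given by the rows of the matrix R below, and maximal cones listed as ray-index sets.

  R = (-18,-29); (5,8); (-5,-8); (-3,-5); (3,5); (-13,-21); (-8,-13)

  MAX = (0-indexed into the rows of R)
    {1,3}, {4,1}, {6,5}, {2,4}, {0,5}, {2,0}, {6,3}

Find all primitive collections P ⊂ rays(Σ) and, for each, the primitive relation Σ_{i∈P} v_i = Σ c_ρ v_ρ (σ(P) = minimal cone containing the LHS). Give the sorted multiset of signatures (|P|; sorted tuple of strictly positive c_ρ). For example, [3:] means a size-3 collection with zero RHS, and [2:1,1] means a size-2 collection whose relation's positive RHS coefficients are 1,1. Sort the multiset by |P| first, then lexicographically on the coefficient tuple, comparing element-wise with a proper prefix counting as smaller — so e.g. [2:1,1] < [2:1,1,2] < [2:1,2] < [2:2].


|primitive collections| = 14. Relations:

  • {1,2}:  v_{1} + v_{2} = 0  so sig = [2:]
  • {3,4}:  v_{3} + v_{4} = 0  so sig = [2:]
  • {0,1}:  v_{0} + v_{1} = v_{5}  so sig = [2:1]
  • {1,5}:  v_{1} + v_{5} = v_{6}  so sig = [2:1]
  • {1,6}:  v_{1} + v_{6} = v_{3}  so sig = [2:1]
  • {2,3}:  v_{2} + v_{3} = v_{6}  so sig = [2:1]
  • {2,5}:  v_{2} + v_{5} = v_{0}  so sig = [2:1]
  • {2,6}:  v_{2} + v_{6} = v_{5}  so sig = [2:1]
  • {4,6}:  v_{4} + v_{6} = v_{2}  so sig = [2:1]
  • {0,3}:  v_{0} + v_{3} = v_{5} + v_{6}  so sig = [2:1,1]
  • {0,6}:  v_{0} + v_{6} = 2·v_{5}  so sig = [2:2]
  • {3,5}:  v_{3} + v_{5} = 2·v_{6}  so sig = [2:2]
  • {4,5}:  v_{4} + v_{5} = 2·v_{2}  so sig = [2:2]
  • {0,4}:  v_{0} + v_{4} = 3·v_{2}  so sig = [2:3]

Signatures (|P|; sorted positive RHS coefficients), sorted:
{ [2:] ×2,  [2:1] ×7,  [2:1,1],  [2:2] ×3,  [2:3] }


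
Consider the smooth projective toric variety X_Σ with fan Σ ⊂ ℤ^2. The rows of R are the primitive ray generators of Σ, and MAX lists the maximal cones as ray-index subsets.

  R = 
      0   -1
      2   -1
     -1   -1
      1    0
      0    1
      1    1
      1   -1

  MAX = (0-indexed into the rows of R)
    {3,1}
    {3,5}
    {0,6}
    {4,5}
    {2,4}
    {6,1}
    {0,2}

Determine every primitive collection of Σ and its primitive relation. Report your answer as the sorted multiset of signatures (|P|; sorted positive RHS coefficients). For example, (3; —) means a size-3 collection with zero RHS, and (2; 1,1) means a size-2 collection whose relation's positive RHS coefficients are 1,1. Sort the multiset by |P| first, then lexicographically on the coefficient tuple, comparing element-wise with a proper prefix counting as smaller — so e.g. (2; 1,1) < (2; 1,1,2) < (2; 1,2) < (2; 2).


14 collections generate NE(X_Σ); each relation:

  {0,4}:  v_{0} + v_{4} = 0 — sig = (2; —)
  {2,5}:  v_{2} + v_{5} = 0 — sig = (2; —)
  {0,3}:  v_{0} + v_{3} = v_{6} — sig = (2; 1)
  {0,5}:  v_{0} + v_{5} = v_{3} — sig = (2; 1)
  {2,3}:  v_{2} + v_{3} = v_{0} — sig = (2; 1)
  {3,4}:  v_{3} + v_{4} = v_{5} — sig = (2; 1)
  {3,6}:  v_{3} + v_{6} = v_{1} — sig = (2; 1)
  {4,6}:  v_{4} + v_{6} = v_{3} — sig = (2; 1)
  {1,2}:  v_{1} + v_{2} = v_{0} + v_{6} — sig = (2; 1,1)
  {0,1}:  v_{0} + v_{1} = 2·v_{6} — sig = (2; 2)
  {1,4}:  v_{1} + v_{4} = 2·v_{3} — sig = (2; 2)
  {2,6}:  v_{2} + v_{6} = 2·v_{0} — sig = (2; 2)
  {5,6}:  v_{5} + v_{6} = 2·v_{3} — sig = (2; 2)
  {1,5}:  v_{1} + v_{5} = 3·v_{3} — sig = (2; 3)

Sorted signature multiset PRS(X):
    (2; —)
    (2; —)
    (2; 1)
    (2; 1)
    (2; 1)
    (2; 1)
    (2; 1)
    (2; 1)
    (2; 1,1)
    (2; 2)
    (2; 2)
    (2; 2)
    (2; 2)
    (2; 3)


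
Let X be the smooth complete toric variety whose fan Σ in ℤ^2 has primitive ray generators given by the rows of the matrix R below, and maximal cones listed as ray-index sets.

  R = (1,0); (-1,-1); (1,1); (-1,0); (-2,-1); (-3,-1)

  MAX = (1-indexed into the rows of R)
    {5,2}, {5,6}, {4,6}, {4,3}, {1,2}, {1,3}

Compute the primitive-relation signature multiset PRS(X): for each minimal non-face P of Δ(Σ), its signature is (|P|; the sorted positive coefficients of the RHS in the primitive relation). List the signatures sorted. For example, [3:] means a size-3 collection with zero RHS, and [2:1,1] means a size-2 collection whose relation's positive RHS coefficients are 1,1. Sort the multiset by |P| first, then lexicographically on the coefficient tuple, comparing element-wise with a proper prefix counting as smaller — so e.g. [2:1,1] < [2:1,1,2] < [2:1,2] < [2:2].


Δ(Σ) — 6 vertices, 9 min non-faces:

  P={1,4}:  v_{1} + v_{4} = 0  so sig = [2:]
  P={2,3}:  v_{2} + v_{3} = 0  so sig = [2:]
  P={1,5}:  v_{1} + v_{5} = v_{2}  so sig = [2:1]
  P={1,6}:  v_{1} + v_{6} = v_{5}  so sig = [2:1]
  P={2,4}:  v_{2} + v_{4} = v_{5}  so sig = [2:1]
  P={3,5}:  v_{3} + v_{5} = v_{4}  so sig = [2:1]
  P={4,5}:  v_{4} + v_{5} = v_{6}  so sig = [2:1]
  P={2,6}:  v_{2} + v_{6} = 2·v_{5}  so sig = [2:2]
  P={3,6}:  v_{3} + v_{6} = 2·v_{4}  so sig = [2:2]

Signatures (|P|; sorted positive RHS coefficients), sorted:
    |P|=2: 9 collections, coeffs (), (), (1), (1), (1), (1), (1), (2), (2)


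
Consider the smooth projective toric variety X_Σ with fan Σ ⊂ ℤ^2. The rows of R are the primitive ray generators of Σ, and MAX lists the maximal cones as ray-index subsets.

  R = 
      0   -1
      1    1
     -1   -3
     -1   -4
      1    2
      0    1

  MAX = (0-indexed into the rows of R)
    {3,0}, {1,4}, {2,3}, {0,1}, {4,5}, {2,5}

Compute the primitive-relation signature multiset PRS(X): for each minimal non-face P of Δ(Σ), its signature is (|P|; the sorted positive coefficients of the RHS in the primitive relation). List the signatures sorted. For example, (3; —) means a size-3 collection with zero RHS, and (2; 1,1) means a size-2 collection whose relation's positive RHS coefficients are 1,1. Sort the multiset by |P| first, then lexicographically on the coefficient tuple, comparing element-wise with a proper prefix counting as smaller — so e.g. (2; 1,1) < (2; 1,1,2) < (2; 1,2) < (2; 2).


Minimal non-faces — 9 found among 6 rays, 6 max cones:

  P={0,5}:  v_{0} + v_{5} = 0 — sig = (2; —)
  P={0,2}:  v_{0} + v_{2} = v_{3} — sig = (2; 1)
  P={0,4}:  v_{0} + v_{4} = v_{1} — sig = (2; 1)
  P={1,5}:  v_{1} + v_{5} = v_{4} — sig = (2; 1)
  P={2,4}:  v_{2} + v_{4} = v_{0} — sig = (2; 1)
  P={3,5}:  v_{3} + v_{5} = v_{2} — sig = (2; 1)
  P={1,2}:  v_{1} + v_{2} = 2·v_{0} — sig = (2; 2)
  P={3,4}:  v_{3} + v_{4} = 2·v_{0} — sig = (2; 2)
  P={1,3}:  v_{1} + v_{3} = 3·v_{0} — sig = (2; 3)

so the primitive-relation signature multiset is
{ (2; —),  (2; 1) ×5,  (2; 2) ×2,  (2; 3) }


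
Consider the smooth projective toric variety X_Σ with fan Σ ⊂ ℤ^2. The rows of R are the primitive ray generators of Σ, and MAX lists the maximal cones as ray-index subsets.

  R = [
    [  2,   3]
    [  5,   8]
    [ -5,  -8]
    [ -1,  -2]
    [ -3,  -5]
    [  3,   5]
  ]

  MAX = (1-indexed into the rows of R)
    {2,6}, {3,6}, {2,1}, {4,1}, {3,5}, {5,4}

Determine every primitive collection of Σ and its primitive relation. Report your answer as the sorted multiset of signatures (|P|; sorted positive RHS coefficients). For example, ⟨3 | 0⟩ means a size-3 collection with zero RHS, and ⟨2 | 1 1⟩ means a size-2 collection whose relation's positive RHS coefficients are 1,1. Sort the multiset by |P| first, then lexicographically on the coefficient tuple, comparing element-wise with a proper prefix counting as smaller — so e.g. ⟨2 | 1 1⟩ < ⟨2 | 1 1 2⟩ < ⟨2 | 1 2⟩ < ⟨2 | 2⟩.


Minimal non-faces — 9 found among 6 rays, 6 max cones:

  P = {2,3}:  v_{2} + v_{3} = 0  ⇒ sig = ⟨2 | 0⟩
  P = {5,6}:  v_{5} + v_{6} = 0  ⇒ sig = ⟨2 | 0⟩
  P = {1,3}:  v_{1} + v_{3} = v_{5}  ⇒ sig = ⟨2 | 1⟩
  P = {1,5}:  v_{1} + v_{5} = v_{4}  ⇒ sig = ⟨2 | 1⟩
  P = {1,6}:  v_{1} + v_{6} = v_{2}  ⇒ sig = ⟨2 | 1⟩
  P = {2,5}:  v_{2} + v_{5} = v_{1}  ⇒ sig = ⟨2 | 1⟩
  P = {4,6}:  v_{4} + v_{6} = v_{1}  ⇒ sig = ⟨2 | 1⟩
  P = {2,4}:  v_{2} + v_{4} = 2·v_{1}  ⇒ sig = ⟨2 | 2⟩
  P = {3,4}:  v_{3} + v_{4} = 2·v_{5}  ⇒ sig = ⟨2 | 2⟩

Hence PRS(X_Σ) =
    ⟨2 | 0⟩
    ⟨2 | 0⟩
    ⟨2 | 1⟩
    ⟨2 | 1⟩
    ⟨2 | 1⟩
    ⟨2 | 1⟩
    ⟨2 | 1⟩
    ⟨2 | 2⟩
    ⟨2 | 2⟩


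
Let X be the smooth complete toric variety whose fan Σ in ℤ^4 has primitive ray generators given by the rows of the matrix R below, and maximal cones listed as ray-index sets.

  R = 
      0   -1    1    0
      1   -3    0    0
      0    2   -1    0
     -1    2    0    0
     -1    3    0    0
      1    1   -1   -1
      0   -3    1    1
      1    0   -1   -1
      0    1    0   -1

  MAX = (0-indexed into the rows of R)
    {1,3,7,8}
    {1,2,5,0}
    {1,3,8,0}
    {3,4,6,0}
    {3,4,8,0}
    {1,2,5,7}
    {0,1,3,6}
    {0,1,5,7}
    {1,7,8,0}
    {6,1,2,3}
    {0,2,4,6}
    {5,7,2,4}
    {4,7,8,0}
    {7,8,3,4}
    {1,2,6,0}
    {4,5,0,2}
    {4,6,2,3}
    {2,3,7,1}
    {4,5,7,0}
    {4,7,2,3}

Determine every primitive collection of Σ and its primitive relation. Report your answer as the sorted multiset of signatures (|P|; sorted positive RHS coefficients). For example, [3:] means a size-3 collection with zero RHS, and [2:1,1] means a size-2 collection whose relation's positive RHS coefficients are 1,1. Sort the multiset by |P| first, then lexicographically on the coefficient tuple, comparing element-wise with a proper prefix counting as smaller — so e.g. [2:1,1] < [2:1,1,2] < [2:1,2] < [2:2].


10 minimal non-faces of Δ(Σ) (on 9 rays):

  P={1,4}:  v_{1} + v_{4} = 0 — sig = [2:]
  P={6,7}:  v_{6} + v_{7} = v_{1} — sig = [2:1]
  P={2,8}:  v_{2} + v_{8} = v_{4} + v_{7} — sig = [2:1,1]
  P={3,5}:  v_{3} + v_{5} = v_{4} + v_{7} — sig = [2:1,1]
  P={5,6}:  v_{5} + v_{6} = v_{0} + v_{1} + v_{2} — sig = [2:1,1,1]
  P={6,8}:  v_{6} + v_{8} = v_{0} + v_{1} + v_{3} — sig = [2:1,1,1]
  P={5,8}:  v_{5} + v_{8} = v_{0} + v_{4} + 2·v_{7} — sig = [2:1,1,2]
  P={0,2,3}:  v_{0} + v_{2} + v_{3} = v_{4} — sig = [3:1]
  P={0,2,7}:  v_{0} + v_{2} + v_{7} = v_{5} — sig = [3:1]
  P={0,3,7}:  v_{0} + v_{3} + v_{7} = v_{8} — sig = [3:1]

Hence PRS(X_Σ) =
    [2:]
    [2:1]
    [2:1,1]
    [2:1,1]
    [2:1,1,1]
    [2:1,1,1]
    [2:1,1,2]
    [3:1]
    [3:1]
    [3:1]


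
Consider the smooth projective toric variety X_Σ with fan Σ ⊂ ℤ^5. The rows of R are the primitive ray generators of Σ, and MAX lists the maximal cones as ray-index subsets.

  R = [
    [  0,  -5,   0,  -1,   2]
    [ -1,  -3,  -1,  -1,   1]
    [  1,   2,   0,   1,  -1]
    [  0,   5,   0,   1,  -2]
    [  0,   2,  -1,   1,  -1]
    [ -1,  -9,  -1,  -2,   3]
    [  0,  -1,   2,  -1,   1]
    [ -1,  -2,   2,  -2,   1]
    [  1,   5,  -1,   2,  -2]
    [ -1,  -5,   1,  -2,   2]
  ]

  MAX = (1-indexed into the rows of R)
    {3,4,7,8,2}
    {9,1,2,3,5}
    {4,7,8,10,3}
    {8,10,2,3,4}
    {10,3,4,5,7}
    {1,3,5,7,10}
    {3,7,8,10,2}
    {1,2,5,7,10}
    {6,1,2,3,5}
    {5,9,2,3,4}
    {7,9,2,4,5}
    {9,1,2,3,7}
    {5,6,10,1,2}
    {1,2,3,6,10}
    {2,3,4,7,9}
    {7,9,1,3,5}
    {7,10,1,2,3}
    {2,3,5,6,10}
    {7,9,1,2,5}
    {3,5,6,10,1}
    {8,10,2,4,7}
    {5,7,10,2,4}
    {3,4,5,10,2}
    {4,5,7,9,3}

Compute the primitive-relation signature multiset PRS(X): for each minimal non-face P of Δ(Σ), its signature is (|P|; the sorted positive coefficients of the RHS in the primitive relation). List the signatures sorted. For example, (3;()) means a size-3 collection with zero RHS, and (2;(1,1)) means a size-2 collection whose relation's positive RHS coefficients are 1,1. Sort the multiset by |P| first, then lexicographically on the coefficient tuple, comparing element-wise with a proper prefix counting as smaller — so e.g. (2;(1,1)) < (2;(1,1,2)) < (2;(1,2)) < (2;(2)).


Δ(Σ) — 10 vertices, 12 min non-faces:

  {1,4}:  v_{1} + v_{4} = 0  so sig = (2;())
  {9,10}:  v_{9} + v_{10} = 0  so sig = (2;())
  {5,8}:  v_{5} + v_{8} = v_{4} + v_{10}  so sig = (2;(1,1))
  {6,7}:  v_{6} + v_{7} = v_{1} + v_{10}  so sig = (2;(1,1))
  {1,8}:  v_{1} + v_{8} = v_{2} + v_{3} + v_{7} + v_{10}  so sig = (2;(1,1,1,1))
  {4,6}:  v_{4} + v_{6} = v_{2} + v_{3} + v_{5} + v_{10}  so sig = (2;(1,1,1,1))
  {6,9}:  v_{6} + v_{9} = v_{1} + v_{2} + v_{3} + v_{5}  so sig = (2;(1,1,1,1))
  {8,9}:  v_{8} + v_{9} = v_{2} + v_{3} + v_{4} + v_{7}  so sig = (2;(1,1,1,1))
  {6,8}:  v_{6} + v_{8} = v_{2} + v_{3} + 2·v_{10}  so sig = (2;(1,1,2))
  {2,3,5,7}:  v_{2} + v_{3} + v_{5} + v_{7} = 0  so sig = (4;())
  {1,2,3,5,10}:  v_{1} + v_{2} + v_{3} + v_{5} + v_{10} = v_{6}  so sig = (5;(1))
  {2,3,4,7,10}:  v_{2} + v_{3} + v_{4} + v_{7} + v_{10} = v_{8}  so sig = (5;(1))

Sorted signature multiset PRS(X):
    |P|=2: 9 collections, coeffs (), (), (1,1), (1,1), (1,1,1,1), (1,1,1,1), (1,1,1,1), (1,1,1,1), (1,1,2)
    |P|=4: 1 collection, coeffs ()
    |P|=5: 2 collections, coeffs (1), (1)


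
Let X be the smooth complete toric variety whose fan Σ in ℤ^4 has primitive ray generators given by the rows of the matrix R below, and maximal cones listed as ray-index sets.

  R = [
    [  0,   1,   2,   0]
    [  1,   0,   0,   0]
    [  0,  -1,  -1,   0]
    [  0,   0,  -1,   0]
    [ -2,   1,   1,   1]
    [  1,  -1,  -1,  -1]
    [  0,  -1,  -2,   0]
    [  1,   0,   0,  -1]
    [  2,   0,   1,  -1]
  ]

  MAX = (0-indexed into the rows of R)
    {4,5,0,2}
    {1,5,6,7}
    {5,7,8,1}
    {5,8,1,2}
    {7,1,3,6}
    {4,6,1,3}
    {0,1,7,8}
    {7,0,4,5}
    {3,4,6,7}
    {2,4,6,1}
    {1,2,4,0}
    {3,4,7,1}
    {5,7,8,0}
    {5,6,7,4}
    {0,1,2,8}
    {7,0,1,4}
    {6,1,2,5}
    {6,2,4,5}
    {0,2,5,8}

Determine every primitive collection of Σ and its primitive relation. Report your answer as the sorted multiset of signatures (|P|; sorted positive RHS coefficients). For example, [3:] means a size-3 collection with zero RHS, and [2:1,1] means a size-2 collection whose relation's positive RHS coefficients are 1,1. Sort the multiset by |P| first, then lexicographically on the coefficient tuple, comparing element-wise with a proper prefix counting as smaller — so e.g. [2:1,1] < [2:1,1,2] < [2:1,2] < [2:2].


Primitive collections (11):

  {0,6}:  v_{0} + v_{6} = 0 ; sig = [2:]
  {2,3}:  v_{2} + v_{3} = v_{6} ; sig = [2:1]
  {2,7}:  v_{2} + v_{7} = v_{5} ; sig = [2:1]
  {4,8}:  v_{4} + v_{8} = v_{0} ; sig = [2:1]
  {3,5}:  v_{3} + v_{5} = v_{6} + v_{7} ; sig = [2:1,1]
  {3,8}:  v_{3} + v_{8} = v_{1} + v_{7} ; sig = [2:1,1]
  {6,8}:  v_{6} + v_{8} = v_{1} + v_{5} ; sig = [2:1,1]
  {0,3}:  v_{0} + v_{3} = v_{1} + v_{4} + v_{7} ; sig = [2:1,1,1]
  {1,4,5}:  v_{1} + v_{4} + v_{5} = 0 ; sig = [3:]
  {0,1,5}:  v_{0} + v_{1} + v_{5} = v_{8} ; sig = [3:1]
  {1,4,6,7}:  v_{1} + v_{4} + v_{6} + v_{7} = v_{3} ; sig = [4:1]

Signatures (|P|; sorted positive RHS coefficients), sorted:
[[2:], [2:1], [2:1], [2:1], [2:1,1], [2:1,1], [2:1,1], [2:1,1,1], [3:], [3:1], [4:1]]


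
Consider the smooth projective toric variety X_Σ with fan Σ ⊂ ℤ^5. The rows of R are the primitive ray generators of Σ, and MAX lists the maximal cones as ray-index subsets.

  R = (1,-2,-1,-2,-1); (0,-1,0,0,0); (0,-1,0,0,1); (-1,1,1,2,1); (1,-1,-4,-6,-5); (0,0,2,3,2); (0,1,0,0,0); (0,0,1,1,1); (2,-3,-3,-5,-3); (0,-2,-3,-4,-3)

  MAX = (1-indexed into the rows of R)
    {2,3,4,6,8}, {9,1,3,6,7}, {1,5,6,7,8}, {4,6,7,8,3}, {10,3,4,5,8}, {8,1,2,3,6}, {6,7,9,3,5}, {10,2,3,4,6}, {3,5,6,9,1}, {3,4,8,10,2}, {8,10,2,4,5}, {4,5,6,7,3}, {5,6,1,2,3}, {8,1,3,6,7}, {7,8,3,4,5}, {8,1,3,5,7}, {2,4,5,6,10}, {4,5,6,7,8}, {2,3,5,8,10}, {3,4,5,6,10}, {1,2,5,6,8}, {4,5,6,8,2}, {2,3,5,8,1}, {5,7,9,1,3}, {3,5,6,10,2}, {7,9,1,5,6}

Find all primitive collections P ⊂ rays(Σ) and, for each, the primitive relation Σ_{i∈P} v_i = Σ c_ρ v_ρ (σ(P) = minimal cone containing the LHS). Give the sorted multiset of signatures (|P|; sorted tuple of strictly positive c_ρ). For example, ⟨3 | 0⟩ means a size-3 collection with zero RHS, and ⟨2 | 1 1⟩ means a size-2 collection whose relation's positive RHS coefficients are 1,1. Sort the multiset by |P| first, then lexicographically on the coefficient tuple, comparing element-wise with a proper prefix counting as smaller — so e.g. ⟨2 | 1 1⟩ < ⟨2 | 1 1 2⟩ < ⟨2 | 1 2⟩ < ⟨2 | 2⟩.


Minimal non-faces — 12 found among 10 rays, 26 max cones:

  P={2,7}:  v_{2} + v_{7} = 0  →  sig = ⟨2 | 0⟩
  P={1,4}:  v_{1} + v_{4} = v_{2}  →  sig = ⟨2 | 1⟩
  P={4,9}:  v_{4} + v_{9} = v_{3} + v_{5} + v_{6}  →  sig = ⟨2 | 1 1 1⟩
  P={7,10}:  v_{7} + v_{10} = v_{3} + v_{4} + v_{5}  →  sig = ⟨2 | 1 1 1⟩
  P={2,9}:  v_{2} + v_{9} = v_{1} + v_{3} + v_{5} + v_{6}  →  sig = ⟨2 | 1 1 1 1⟩
  P={1,10}:  v_{1} + v_{10} = 2·v_{2} + v_{3} + v_{5}  →  sig = ⟨2 | 1 1 2⟩
  P={9,10}:  v_{9} + v_{10} = v_{2} + 2·v_{3} + 2·v_{5} + v_{6}  →  sig = ⟨2 | 1 1 2 2⟩
  P={8,9}:  v_{8} + v_{9} = 2·v_{1} + v_{7}  →  sig = ⟨2 | 1 2⟩
  P={6,8,10}:  v_{6} + v_{8} + v_{10} = 2·v_{2}  →  sig = ⟨3 | 2⟩
  P={2,3,4,5}:  v_{2} + v_{3} + v_{4} + v_{5} = v_{10}  →  sig = ⟨4 | 1⟩
  P={3,5,6,8}:  v_{3} + v_{5} + v_{6} + v_{8} = v_{1}  →  sig = ⟨4 | 1⟩
  P={1,3,5,6,7}:  v_{1} + v_{3} + v_{5} + v_{6} + v_{7} = v_{9}  →  sig = ⟨5 | 1⟩

Signatures (|P|; sorted positive RHS coefficients), sorted:
{ ⟨2 | 0⟩,  ⟨2 | 1⟩,  ⟨2 | 1 1 1⟩ ×2,  ⟨2 | 1 1 1 1⟩,  ⟨2 | 1 1 2⟩,  ⟨2 | 1 1 2 2⟩,  ⟨2 | 1 2⟩,  ⟨3 | 2⟩,  ⟨4 | 1⟩ ×2,  ⟨5 | 1⟩ }


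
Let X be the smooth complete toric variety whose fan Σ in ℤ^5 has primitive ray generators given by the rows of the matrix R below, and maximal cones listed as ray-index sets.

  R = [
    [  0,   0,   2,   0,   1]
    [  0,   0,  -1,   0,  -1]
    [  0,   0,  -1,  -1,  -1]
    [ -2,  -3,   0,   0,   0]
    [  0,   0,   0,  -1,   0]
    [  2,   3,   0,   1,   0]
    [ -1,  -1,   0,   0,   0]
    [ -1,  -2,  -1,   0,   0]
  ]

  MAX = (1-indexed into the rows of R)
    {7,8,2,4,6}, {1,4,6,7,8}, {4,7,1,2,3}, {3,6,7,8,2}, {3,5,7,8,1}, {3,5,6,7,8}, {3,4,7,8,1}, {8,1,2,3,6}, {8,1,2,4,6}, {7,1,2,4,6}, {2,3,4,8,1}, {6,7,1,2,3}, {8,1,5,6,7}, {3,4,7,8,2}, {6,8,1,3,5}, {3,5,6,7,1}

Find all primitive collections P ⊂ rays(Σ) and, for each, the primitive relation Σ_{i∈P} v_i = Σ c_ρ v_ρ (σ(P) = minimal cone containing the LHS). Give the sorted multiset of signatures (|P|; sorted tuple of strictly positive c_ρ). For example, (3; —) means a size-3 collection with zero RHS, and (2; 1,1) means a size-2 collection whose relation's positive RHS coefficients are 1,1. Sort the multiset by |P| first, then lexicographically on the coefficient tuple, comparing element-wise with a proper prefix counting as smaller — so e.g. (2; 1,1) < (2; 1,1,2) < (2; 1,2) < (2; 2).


Δ(Σ) — 8 vertices, 5 min non-faces:

  • {2,5}:  v_{2} + v_{5} = v_{3}  →  sig = (2; 1)
  • {4,5}:  v_{4} + v_{5} = v_{1} + v_{3} + v_{7} + v_{8}  →  sig = (2; 1,1,1,1)
  • {3,4,6}:  v_{3} + v_{4} + v_{6} = v_{2}  →  sig = (3; 1)
  • {1,2,7,8}:  v_{1} + v_{2} + v_{7} + v_{8} = v_{4}  →  sig = (4; 1)
  • {1,3,6,7,8}:  v_{1} + v_{3} + v_{6} + v_{7} + v_{8} = 0  →  sig = (5; —)

Signatures (|P|; sorted positive RHS coefficients), sorted:
    (2; 1)
    (2; 1,1,1,1)
    (3; 1)
    (4; 1)
    (5; —)


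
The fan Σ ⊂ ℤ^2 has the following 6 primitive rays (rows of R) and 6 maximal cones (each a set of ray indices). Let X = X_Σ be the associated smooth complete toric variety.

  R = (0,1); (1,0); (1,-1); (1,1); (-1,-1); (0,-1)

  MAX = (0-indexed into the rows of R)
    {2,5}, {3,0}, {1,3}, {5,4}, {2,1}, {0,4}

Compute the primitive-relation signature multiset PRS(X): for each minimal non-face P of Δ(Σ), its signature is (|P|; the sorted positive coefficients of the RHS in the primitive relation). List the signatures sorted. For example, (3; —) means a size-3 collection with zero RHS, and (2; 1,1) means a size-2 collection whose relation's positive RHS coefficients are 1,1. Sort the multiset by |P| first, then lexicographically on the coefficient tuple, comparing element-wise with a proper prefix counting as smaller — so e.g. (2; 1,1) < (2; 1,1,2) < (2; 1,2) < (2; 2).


9 collections generate NE(X_Σ); each relation:

  P = {0,5}:  v_{0} + v_{5} = 0  ⟹  sig = (2; —)
  P = {3,4}:  v_{3} + v_{4} = 0  ⟹  sig = (2; —)
  P = {0,1}:  v_{0} + v_{1} = v_{3}  ⟹  sig = (2; 1)
  P = {0,2}:  v_{0} + v_{2} = v_{1}  ⟹  sig = (2; 1)
  P = {1,4}:  v_{1} + v_{4} = v_{5}  ⟹  sig = (2; 1)
  P = {1,5}:  v_{1} + v_{5} = v_{2}  ⟹  sig = (2; 1)
  P = {3,5}:  v_{3} + v_{5} = v_{1}  ⟹  sig = (2; 1)
  P = {2,3}:  v_{2} + v_{3} = 2·v_{1}  ⟹  sig = (2; 2)
  P = {2,4}:  v_{2} + v_{4} = 2·v_{5}  ⟹  sig = (2; 2)

Hence PRS(X_Σ) =
[(2; —), (2; —), (2; 1), (2; 1), (2; 1), (2; 1), (2; 1), (2; 2), (2; 2)]


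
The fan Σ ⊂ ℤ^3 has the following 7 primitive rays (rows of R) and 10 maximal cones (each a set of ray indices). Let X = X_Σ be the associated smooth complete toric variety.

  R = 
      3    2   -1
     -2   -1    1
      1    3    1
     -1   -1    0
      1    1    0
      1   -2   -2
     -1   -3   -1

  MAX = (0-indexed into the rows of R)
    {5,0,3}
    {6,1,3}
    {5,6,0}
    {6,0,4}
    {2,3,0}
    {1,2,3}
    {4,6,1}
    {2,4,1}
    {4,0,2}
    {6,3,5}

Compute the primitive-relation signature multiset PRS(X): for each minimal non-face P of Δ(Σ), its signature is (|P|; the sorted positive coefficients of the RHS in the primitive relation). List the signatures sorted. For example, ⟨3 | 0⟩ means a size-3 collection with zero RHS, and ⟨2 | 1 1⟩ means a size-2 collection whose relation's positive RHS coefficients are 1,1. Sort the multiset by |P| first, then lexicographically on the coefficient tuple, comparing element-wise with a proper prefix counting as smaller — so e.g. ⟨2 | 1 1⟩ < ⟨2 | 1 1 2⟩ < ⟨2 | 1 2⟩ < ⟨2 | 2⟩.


Σ has 7 primitive collections:

  • {2,6}:  v_{2} + v_{6} = 0  so sig = ⟨2 | 0⟩
  • {3,4}:  v_{3} + v_{4} = 0  so sig = ⟨2 | 0⟩
  • {0,1}:  v_{0} + v_{1} = v_{4}  so sig = ⟨2 | 1⟩
  • {1,5}:  v_{1} + v_{5} = v_{6}  so sig = ⟨2 | 1⟩
  • {2,5}:  v_{2} + v_{5} = v_{0} + v_{3}  so sig = ⟨2 | 1 1⟩
  • {4,5}:  v_{4} + v_{5} = v_{0} + v_{6}  so sig = ⟨2 | 1 1⟩
  • {0,3,6}:  v_{0} + v_{3} + v_{6} = v_{5}  so sig = ⟨3 | 1⟩

Hence PRS(X_Σ) =
{ ⟨2 | 0⟩ ×2,  ⟨2 | 1⟩ ×2,  ⟨2 | 1 1⟩ ×2,  ⟨3 | 1⟩ }


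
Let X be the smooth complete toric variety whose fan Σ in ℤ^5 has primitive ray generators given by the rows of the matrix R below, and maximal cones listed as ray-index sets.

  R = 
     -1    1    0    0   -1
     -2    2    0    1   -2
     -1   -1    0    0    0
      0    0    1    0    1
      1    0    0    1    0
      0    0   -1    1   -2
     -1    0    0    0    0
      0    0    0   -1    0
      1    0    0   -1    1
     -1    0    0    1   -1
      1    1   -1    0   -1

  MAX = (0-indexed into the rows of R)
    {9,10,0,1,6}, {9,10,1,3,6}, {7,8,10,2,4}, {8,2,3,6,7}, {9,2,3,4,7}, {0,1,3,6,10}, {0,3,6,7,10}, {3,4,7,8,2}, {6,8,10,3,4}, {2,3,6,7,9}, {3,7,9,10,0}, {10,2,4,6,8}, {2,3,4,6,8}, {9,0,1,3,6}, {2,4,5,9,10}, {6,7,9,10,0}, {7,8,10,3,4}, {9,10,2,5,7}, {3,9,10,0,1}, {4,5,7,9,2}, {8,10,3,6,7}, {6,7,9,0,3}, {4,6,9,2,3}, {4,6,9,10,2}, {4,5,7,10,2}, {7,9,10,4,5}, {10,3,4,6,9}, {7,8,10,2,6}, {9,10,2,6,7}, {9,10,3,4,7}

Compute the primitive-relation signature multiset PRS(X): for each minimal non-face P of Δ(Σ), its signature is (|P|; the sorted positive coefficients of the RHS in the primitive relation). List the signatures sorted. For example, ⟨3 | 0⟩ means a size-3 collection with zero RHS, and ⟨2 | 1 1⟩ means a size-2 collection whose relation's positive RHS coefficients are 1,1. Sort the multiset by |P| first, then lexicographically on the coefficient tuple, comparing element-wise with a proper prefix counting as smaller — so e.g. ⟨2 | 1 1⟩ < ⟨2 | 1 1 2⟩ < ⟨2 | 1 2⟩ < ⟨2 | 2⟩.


18 collections generate NE(X_Σ); each relation:

  {8,9}:  v_{8} + v_{9} = 0  so sig = ⟨2 | 0⟩
  {0,2}:  v_{0} + v_{2} = v_{6} + v_{7} + v_{9}  so sig = ⟨2 | 1 1 1⟩
  {0,4}:  v_{0} + v_{4} = v_{3} + v_{9} + v_{10}  so sig = ⟨2 | 1 1 1⟩
  {1,2}:  v_{1} + v_{2} = v_{0} + v_{6} + v_{9}  so sig = ⟨2 | 1 1 1⟩
  {3,5}:  v_{3} + v_{5} = v_{4} + v_{7} + v_{9}  so sig = ⟨2 | 1 1 1⟩
  {5,6}:  v_{5} + v_{6} = v_{2} + v_{9} + v_{10}  so sig = ⟨2 | 1 1 1⟩
  {0,8}:  v_{0} + v_{8} = v_{3} + v_{6} + v_{7} + v_{10}  so sig = ⟨2 | 1 1 1 1⟩
  {1,8}:  v_{1} + v_{8} = v_{0} + v_{3} + v_{6} + v_{10}  so sig = ⟨2 | 1 1 1 1⟩
  {5,8}:  v_{5} + v_{8} = v_{2} + v_{4} + v_{7} + v_{10}  so sig = ⟨2 | 1 1 1 1⟩
  {0,5}:  v_{0} + v_{5} = v_{7} + 2·v_{9} + v_{10}  so sig = ⟨2 | 1 1 2⟩
  {1,5}:  v_{1} + v_{5} = v_{0} + 2·v_{9} + v_{10}  so sig = ⟨2 | 1 1 2⟩
  {1,4}:  v_{1} + v_{4} = 2·v_{3} + v_{6} + 2·v_{9} + 2·v_{10}  so sig = ⟨2 | 1 2 2 2⟩
  {1,7}:  v_{1} + v_{7} = 2·v_{0}  so sig = ⟨2 | 2⟩
  {2,3,10}:  v_{2} + v_{3} + v_{10} = 0  so sig = ⟨3 | 0⟩
  {4,6,7}:  v_{4} + v_{6} + v_{7} = 0  so sig = ⟨3 | 0⟩
  {0,3,6,9,10}:  v_{0} + v_{3} + v_{6} + v_{9} + v_{10} = v_{1}  so sig = ⟨5 | 1⟩
  {2,4,7,9,10}:  v_{2} + v_{4} + v_{7} + v_{9} + v_{10} = v_{5}  so sig = ⟨5 | 1⟩
  {3,6,7,9,10}:  v_{3} + v_{6} + v_{7} + v_{9} + v_{10} = v_{0}  so sig = ⟨5 | 1⟩

Signatures (|P|; sorted positive RHS coefficients), sorted:
    ⟨2 | 0⟩
    ⟨2 | 1 1 1⟩
    ⟨2 | 1 1 1⟩
    ⟨2 | 1 1 1⟩
    ⟨2 | 1 1 1⟩
    ⟨2 | 1 1 1⟩
    ⟨2 | 1 1 1 1⟩
    ⟨2 | 1 1 1 1⟩
    ⟨2 | 1 1 1 1⟩
    ⟨2 | 1 1 2⟩
    ⟨2 | 1 1 2⟩
    ⟨2 | 1 2 2 2⟩
    ⟨2 | 2⟩
    ⟨3 | 0⟩
    ⟨3 | 0⟩
    ⟨5 | 1⟩
    ⟨5 | 1⟩
    ⟨5 | 1⟩


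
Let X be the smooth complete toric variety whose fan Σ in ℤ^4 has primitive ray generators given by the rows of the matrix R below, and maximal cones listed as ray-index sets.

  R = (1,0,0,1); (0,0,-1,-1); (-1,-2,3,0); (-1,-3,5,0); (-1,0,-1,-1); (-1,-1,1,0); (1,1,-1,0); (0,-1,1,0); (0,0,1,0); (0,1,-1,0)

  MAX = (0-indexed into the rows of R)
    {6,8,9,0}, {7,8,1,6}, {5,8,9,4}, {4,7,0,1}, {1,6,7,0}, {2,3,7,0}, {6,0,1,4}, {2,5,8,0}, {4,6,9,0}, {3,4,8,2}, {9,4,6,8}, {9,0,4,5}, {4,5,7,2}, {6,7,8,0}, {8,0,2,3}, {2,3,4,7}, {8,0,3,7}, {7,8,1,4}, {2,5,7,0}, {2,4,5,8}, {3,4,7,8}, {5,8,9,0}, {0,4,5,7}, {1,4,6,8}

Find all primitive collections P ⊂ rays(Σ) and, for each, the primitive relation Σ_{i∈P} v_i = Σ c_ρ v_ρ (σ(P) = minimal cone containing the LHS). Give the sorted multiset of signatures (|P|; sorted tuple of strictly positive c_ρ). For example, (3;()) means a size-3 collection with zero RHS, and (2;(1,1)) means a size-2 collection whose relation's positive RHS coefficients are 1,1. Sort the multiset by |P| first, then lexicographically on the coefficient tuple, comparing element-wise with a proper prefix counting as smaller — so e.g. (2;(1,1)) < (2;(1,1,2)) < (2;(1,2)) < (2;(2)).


Primitive collections (18):

  P={5,6}:  v_{5} + v_{6} = 0  ⟹  sig = (2;())
  P={7,9}:  v_{7} + v_{9} = 0  ⟹  sig = (2;())
  P={1,5}:  v_{1} + v_{5} = v_{4} + v_{7}  ⟹  sig = (2;(1,1))
  P={1,9}:  v_{1} + v_{9} = v_{4} + v_{6}  ⟹  sig = (2;(1,1))
  P={2,6}:  v_{2} + v_{6} = v_{7} + v_{8}  ⟹  sig = (2;(1,1))
  P={2,9}:  v_{2} + v_{9} = v_{5} + v_{8}  ⟹  sig = (2;(1,1))
  P={3,9}:  v_{3} + v_{9} = v_{2} + v_{8}  ⟹  sig = (2;(1,1))
  P={1,2}:  v_{1} + v_{2} = v_{4} + 2·v_{7} + v_{8}  ⟹  sig = (2;(1,1,2))
  P={1,3}:  v_{1} + v_{3} = v_{4} + 3·v_{7} + 2·v_{8}  ⟹  sig = (2;(1,2,3))
  P={3,5}:  v_{3} + v_{5} = 2·v_{2}  ⟹  sig = (2;(2))
  P={3,6}:  v_{3} + v_{6} = 2·v_{7} + 2·v_{8}  ⟹  sig = (2;(2,2))
  P={0,4,8}:  v_{0} + v_{4} + v_{8} = 0  ⟹  sig = (3;())
  P={2,7,8}:  v_{2} + v_{7} + v_{8} = v_{3}  ⟹  sig = (3;(1))
  P={4,6,7}:  v_{4} + v_{6} + v_{7} = v_{1}  ⟹  sig = (3;(1))
  P={5,7,8}:  v_{5} + v_{7} + v_{8} = v_{2}  ⟹  sig = (3;(1))
  P={0,1,8}:  v_{0} + v_{1} + v_{8} = v_{6} + v_{7}  ⟹  sig = (3;(1,1))
  P={0,2,4}:  v_{0} + v_{2} + v_{4} = v_{5} + v_{7}  ⟹  sig = (3;(1,1))
  P={0,3,4}:  v_{0} + v_{3} + v_{4} = v_{2} + v_{7}  ⟹  sig = (3;(1,1))

Signatures (|P|; sorted positive RHS coefficients), sorted:
    (2;())
    (2;())
    (2;(1,1))
    (2;(1,1))
    (2;(1,1))
    (2;(1,1))
    (2;(1,1))
    (2;(1,1,2))
    (2;(1,2,3))
    (2;(2))
    (2;(2,2))
    (3;())
    (3;(1))
    (3;(1))
    (3;(1))
    (3;(1,1))
    (3;(1,1))
    (3;(1,1))
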